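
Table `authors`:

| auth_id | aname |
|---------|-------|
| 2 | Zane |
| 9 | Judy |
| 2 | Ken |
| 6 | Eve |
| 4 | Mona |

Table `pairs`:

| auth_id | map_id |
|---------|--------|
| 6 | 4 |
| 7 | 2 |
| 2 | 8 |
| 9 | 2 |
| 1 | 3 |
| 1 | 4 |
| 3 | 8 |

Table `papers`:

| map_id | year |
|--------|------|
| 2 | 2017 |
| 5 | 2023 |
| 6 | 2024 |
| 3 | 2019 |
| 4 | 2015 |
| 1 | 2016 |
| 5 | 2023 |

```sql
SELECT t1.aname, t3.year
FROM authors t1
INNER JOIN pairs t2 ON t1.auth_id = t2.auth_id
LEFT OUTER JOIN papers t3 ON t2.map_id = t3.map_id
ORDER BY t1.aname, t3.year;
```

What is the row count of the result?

4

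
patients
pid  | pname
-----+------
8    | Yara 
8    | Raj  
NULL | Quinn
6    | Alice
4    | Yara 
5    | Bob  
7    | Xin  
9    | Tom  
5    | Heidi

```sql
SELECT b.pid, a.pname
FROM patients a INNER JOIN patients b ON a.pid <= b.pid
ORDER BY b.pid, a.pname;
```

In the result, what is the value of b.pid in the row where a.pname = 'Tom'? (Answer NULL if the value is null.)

INNER JOIN keeps only pairs where the ON condition holds.
Matching on a.pid <= b.pid. A NULL in a compared column never satisfies the condition.
- pid=8: 3 matching b row(s), so 3 row(s) emitted.
- pid=8: 3 matching b row(s), so 3 row(s) emitted.
- pid=NULL: no matching b row, dropped.
- pid=6: 5 matching b row(s), so 5 row(s) emitted.
- pid=4: 8 matching b row(s), so 8 row(s) emitted.
- pid=5: 7 matching b row(s), so 7 row(s) emitted.
- pid=7: 4 matching b row(s), so 4 row(s) emitted.
- pid=9: 1 matching b row(s), so 1 row(s) emitted.
- pid=5: 7 matching b row(s), so 7 row(s) emitted.

9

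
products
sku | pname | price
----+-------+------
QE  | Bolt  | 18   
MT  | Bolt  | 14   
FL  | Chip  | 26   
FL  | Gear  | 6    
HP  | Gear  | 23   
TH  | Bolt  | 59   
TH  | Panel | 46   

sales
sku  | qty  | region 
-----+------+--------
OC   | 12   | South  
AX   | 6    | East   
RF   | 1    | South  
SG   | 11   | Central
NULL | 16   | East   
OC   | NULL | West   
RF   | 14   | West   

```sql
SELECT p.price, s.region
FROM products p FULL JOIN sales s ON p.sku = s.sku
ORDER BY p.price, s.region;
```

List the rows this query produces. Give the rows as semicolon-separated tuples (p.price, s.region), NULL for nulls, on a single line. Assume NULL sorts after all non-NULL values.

FULL OUTER JOIN keeps every row from both sides; unmatched rows get NULL for the other side's columns.
Matching on p.sku = s.sku. A NULL in a compared column never satisfies the condition.
Matched pairs: 0; unmatched p rows kept: 7; unmatched s rows kept: 7.

(6, NULL); (14, NULL); (18, NULL); (23, NULL); (26, NULL); (46, NULL); (59, NULL); (NULL, Central); (NULL, East); (NULL, East); (NULL, South); (NULL, South); (NULL, West); (NULL, West)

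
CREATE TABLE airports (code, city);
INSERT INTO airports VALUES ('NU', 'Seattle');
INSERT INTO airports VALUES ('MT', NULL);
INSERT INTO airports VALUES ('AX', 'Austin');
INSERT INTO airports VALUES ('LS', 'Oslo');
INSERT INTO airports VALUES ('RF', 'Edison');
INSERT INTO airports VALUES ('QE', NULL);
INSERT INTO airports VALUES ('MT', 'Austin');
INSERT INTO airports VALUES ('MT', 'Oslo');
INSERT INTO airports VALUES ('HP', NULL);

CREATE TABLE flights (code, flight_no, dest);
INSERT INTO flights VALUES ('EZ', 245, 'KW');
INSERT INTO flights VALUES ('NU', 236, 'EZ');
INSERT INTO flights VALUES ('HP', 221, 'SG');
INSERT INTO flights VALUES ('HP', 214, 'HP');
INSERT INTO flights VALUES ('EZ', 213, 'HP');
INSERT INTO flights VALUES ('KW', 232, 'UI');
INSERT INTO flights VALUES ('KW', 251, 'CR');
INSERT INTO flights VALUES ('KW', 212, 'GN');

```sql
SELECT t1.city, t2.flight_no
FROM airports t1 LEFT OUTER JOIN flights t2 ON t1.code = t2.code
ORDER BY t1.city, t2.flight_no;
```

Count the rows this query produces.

10

LEFT JOIN keeps every row from `airports`; unmatched rows get NULL for `flights`'s columns.
Matching on t1.code = t2.code.
Matched pairs: 3; unmatched t1 rows kept: 7.
Total: 3 matched + 7 padded = 10 rows.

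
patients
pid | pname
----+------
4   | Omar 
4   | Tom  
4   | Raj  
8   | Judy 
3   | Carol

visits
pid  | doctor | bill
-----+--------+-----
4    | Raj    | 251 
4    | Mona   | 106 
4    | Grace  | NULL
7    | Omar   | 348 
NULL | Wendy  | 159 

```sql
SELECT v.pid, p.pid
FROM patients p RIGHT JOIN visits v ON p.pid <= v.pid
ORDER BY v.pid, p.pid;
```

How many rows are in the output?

RIGHT JOIN keeps every row from `visits`; unmatched rows get NULL for `patients`'s columns.
Matching on p.pid <= v.pid. A NULL in a compared column never satisfies the condition.
Matched pairs: 16; unmatched v rows kept: 1.
Total: 16 matched + 1 padded = 17 rows.

17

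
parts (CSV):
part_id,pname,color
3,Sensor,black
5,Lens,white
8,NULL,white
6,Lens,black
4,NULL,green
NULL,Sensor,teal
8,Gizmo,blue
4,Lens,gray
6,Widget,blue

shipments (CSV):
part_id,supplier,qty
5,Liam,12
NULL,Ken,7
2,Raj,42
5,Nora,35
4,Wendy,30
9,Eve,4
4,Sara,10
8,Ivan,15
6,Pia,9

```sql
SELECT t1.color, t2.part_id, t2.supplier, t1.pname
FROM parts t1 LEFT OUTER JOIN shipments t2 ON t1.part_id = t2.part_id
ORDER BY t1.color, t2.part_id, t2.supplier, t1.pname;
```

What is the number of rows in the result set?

12

LEFT JOIN keeps every row from `parts`; unmatched rows get NULL for `shipments`'s columns.
Matching on t1.part_id = t2.part_id. A NULL in a compared column never satisfies the condition.
Matched pairs: 10; unmatched t1 rows kept: 2.
Total: 10 matched + 2 padded = 12 rows.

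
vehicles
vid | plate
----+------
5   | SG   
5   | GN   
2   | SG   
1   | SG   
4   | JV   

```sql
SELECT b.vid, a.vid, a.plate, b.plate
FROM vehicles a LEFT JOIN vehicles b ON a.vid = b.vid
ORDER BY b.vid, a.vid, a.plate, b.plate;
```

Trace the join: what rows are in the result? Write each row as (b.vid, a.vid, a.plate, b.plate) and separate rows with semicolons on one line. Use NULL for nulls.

(1, 1, SG, SG); (2, 2, SG, SG); (4, 4, JV, JV); (5, 5, GN, GN); (5, 5, GN, SG); (5, 5, SG, GN); (5, 5, SG, SG)

LEFT JOIN keeps every row from `vehicles a`; unmatched rows get NULL for `vehicles b`'s columns.
Matching on a.vid = b.vid.
- vid=5: 2 matching b row(s), so 2 row(s) emitted.
- vid=5: 2 matching b row(s), so 2 row(s) emitted.
- vid=2: 1 matching b row(s), so 1 row(s) emitted.
- vid=1: 1 matching b row(s), so 1 row(s) emitted.
- vid=4: 1 matching b row(s), so 1 row(s) emitted.
After projecting and ordering:
b.vid | a.vid | a.plate | b.plate
1 | 1 | SG | SG
2 | 2 | SG | SG
4 | 4 | JV | JV
5 | 5 | GN | GN
5 | 5 | GN | SG
5 | 5 | SG | GN
5 | 5 | SG | SG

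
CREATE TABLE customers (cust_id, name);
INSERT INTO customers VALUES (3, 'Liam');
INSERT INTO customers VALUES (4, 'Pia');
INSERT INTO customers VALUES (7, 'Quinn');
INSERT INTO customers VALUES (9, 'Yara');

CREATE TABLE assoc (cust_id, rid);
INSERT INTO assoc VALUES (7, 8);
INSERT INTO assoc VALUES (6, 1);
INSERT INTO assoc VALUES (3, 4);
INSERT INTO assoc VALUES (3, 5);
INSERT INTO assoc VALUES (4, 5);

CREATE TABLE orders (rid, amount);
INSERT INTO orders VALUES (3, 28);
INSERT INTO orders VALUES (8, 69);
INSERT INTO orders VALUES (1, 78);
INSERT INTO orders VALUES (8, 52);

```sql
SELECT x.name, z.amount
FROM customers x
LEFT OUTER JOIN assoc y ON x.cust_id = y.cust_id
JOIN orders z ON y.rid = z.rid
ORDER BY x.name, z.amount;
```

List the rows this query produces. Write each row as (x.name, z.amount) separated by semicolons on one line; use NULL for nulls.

(Quinn, 52); (Quinn, 69)

Joins associate left-to-right: customers LEFT JOIN assoc on cust_id gives 5 intermediate row(s).
Then INNER JOIN `orders z` on rid: keep only rows whose y.rid appears in z.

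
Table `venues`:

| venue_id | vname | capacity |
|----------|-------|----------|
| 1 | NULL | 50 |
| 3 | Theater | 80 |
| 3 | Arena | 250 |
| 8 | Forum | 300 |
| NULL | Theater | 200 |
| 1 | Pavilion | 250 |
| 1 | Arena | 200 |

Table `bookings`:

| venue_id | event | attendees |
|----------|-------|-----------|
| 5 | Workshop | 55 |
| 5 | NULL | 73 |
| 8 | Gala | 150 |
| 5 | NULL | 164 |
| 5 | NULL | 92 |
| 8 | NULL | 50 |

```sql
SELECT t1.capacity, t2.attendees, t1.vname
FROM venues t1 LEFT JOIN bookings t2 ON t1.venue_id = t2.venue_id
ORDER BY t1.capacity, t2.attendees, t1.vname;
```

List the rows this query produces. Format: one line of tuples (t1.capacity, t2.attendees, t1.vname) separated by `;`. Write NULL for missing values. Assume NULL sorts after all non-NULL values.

LEFT JOIN keeps every row from `venues`; unmatched rows get NULL for `bookings`'s columns.
Matching on t1.venue_id = t2.venue_id. A NULL in a compared column never satisfies the condition.
Matched pairs: 2; unmatched t1 rows kept: 6.

(50, NULL, NULL); (80, NULL, Theater); (200, NULL, Arena); (200, NULL, Theater); (250, NULL, Arena); (250, NULL, Pavilion); (300, 50, Forum); (300, 150, Forum)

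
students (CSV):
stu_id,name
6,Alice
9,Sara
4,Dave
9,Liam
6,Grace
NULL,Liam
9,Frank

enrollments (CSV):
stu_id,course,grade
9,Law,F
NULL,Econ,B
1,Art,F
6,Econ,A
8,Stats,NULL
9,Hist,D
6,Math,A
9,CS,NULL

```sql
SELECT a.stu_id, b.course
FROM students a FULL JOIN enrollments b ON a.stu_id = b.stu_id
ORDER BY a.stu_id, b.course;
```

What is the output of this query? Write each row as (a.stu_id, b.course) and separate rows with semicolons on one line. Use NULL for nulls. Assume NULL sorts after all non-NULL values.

(4, NULL); (6, Econ); (6, Econ); (6, Math); (6, Math); (9, CS); (9, CS); (9, CS); (9, Hist); (9, Hist); (9, Hist); (9, Law); (9, Law); (9, Law); (NULL, Art); (NULL, Econ); (NULL, Stats); (NULL, NULL)

FULL OUTER JOIN keeps every row from both sides; unmatched rows get NULL for the other side's columns.
Matching on a.stu_id = b.stu_id. A NULL in a compared column never satisfies the condition.
Matched pairs: 13; unmatched a rows kept: 2; unmatched b rows kept: 3.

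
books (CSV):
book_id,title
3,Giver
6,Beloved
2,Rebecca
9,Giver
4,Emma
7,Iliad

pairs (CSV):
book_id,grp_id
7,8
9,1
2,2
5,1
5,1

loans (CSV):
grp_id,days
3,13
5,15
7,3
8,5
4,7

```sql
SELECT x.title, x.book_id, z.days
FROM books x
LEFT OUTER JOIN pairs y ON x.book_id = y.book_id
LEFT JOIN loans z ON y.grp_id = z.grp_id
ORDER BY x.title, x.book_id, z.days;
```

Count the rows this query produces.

6

Evaluate left to right. First `books x LEFT JOIN pairs y` on book_id: 6 row(s).
Then LEFT JOIN `loans z` on grp_id: each of those 6 rows is kept; rows whose y.grp_id has no match in z get NULL for z's columns.
Result: 6 row(s).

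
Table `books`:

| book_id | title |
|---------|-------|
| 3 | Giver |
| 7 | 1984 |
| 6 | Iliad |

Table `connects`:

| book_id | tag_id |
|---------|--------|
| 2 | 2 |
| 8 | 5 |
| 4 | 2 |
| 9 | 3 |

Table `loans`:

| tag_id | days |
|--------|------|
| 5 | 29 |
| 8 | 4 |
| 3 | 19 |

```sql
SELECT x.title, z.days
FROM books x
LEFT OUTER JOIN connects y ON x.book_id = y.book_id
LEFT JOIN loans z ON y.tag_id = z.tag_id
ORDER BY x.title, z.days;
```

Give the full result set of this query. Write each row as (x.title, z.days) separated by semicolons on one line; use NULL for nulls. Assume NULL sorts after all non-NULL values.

Joins associate left-to-right: books LEFT JOIN connects on book_id gives 3 intermediate row(s).
Then LEFT JOIN `loans z` on tag_id: each of those 3 rows is kept; rows whose y.tag_id has no match in z get NULL for z's columns.

(1984, NULL); (Giver, NULL); (Iliad, NULL)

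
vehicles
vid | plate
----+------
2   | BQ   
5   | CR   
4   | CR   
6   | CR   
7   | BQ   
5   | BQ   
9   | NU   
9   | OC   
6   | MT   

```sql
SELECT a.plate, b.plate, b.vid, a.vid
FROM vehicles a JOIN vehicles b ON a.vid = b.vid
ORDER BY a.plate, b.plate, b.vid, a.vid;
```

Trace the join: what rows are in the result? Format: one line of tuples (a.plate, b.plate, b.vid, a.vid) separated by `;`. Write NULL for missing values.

(BQ, BQ, 2, 2); (BQ, BQ, 5, 5); (BQ, BQ, 7, 7); (BQ, CR, 5, 5); (CR, BQ, 5, 5); (CR, CR, 4, 4); (CR, CR, 5, 5); (CR, CR, 6, 6); (CR, MT, 6, 6); (MT, CR, 6, 6); (MT, MT, 6, 6); (NU, NU, 9, 9); (NU, OC, 9, 9); (OC, NU, 9, 9); (OC, OC, 9, 9)

INNER JOIN keeps only pairs where the ON condition holds.
Matching on a.vid = b.vid.
- vid=2: 1 matching b row(s), so 1 row(s) emitted.
- vid=5: 2 matching b row(s), so 2 row(s) emitted.
- vid=4: 1 matching b row(s), so 1 row(s) emitted.
- vid=6: 2 matching b row(s), so 2 row(s) emitted.
- vid=7: 1 matching b row(s), so 1 row(s) emitted.
- vid=5: 2 matching b row(s), so 2 row(s) emitted.
- vid=9: 2 matching b row(s), so 2 row(s) emitted.
- vid=9: 2 matching b row(s), so 2 row(s) emitted.
- vid=6: 2 matching b row(s), so 2 row(s) emitted.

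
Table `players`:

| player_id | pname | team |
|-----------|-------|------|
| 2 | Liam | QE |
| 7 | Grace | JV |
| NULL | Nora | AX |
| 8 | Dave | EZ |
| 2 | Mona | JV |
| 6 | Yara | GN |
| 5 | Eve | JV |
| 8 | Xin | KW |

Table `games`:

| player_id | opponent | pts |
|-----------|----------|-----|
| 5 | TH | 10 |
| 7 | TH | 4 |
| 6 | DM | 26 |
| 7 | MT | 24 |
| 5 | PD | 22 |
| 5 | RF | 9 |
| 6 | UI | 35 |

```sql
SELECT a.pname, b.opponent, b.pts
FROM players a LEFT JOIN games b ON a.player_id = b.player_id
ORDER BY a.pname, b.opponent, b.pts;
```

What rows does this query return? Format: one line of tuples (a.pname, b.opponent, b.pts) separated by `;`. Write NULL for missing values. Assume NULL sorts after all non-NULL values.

(Dave, NULL, NULL); (Eve, PD, 22); (Eve, RF, 9); (Eve, TH, 10); (Grace, MT, 24); (Grace, TH, 4); (Liam, NULL, NULL); (Mona, NULL, NULL); (Nora, NULL, NULL); (Xin, NULL, NULL); (Yara, DM, 26); (Yara, UI, 35)

LEFT JOIN keeps every row from `players`; unmatched rows get NULL for `games`'s columns.
Matching on a.player_id = b.player_id. A NULL in a compared column never satisfies the condition.
Matched pairs: 7; unmatched a rows kept: 5.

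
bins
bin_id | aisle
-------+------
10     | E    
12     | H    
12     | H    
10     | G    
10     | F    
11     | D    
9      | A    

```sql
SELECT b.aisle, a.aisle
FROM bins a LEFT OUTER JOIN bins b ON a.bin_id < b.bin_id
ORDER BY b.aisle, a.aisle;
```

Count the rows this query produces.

19

LEFT JOIN keeps every row from `bins a`; unmatched rows get NULL for `bins b`'s columns.
Matching on a.bin_id < b.bin_id.
Matched pairs: 17; unmatched a rows kept: 2.
Total: 17 matched + 2 padded = 19 rows.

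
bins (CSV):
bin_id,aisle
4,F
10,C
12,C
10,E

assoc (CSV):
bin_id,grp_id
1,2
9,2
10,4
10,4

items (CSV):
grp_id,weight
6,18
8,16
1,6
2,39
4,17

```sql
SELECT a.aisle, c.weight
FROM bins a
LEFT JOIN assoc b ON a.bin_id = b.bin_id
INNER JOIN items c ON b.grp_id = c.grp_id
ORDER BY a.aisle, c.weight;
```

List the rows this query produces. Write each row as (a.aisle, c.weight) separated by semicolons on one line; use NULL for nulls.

(C, 17); (C, 17); (E, 17); (E, 17)

Joins associate left-to-right: bins LEFT JOIN assoc on bin_id gives 6 intermediate row(s).
Then INNER JOIN `items c` on grp_id: keep only rows whose b.grp_id appears in c.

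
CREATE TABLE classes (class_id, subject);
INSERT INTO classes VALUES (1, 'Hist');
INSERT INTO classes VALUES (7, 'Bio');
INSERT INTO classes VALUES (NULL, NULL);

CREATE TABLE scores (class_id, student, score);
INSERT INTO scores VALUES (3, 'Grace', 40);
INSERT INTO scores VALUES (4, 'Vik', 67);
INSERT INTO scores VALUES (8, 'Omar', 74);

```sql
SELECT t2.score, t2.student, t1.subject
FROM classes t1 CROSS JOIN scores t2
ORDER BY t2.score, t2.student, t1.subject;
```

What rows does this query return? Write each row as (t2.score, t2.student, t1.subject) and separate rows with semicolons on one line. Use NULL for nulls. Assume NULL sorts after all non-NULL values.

(40, Grace, Bio); (40, Grace, Hist); (40, Grace, NULL); (67, Vik, Bio); (67, Vik, Hist); (67, Vik, NULL); (74, Omar, Bio); (74, Omar, Hist); (74, Omar, NULL)

CROSS JOIN pairs every row of `classes` with every row of `scores`: 3 × 3 = 9 rows.
After projecting and ordering:
t2.score | t2.student | t1.subject
40 | Grace | Bio
40 | Grace | Hist
40 | Grace | NULL
67 | Vik | Bio
67 | Vik | Hist
67 | Vik | NULL
74 | Omar | Bio
74 | Omar | Hist
74 | Omar | NULL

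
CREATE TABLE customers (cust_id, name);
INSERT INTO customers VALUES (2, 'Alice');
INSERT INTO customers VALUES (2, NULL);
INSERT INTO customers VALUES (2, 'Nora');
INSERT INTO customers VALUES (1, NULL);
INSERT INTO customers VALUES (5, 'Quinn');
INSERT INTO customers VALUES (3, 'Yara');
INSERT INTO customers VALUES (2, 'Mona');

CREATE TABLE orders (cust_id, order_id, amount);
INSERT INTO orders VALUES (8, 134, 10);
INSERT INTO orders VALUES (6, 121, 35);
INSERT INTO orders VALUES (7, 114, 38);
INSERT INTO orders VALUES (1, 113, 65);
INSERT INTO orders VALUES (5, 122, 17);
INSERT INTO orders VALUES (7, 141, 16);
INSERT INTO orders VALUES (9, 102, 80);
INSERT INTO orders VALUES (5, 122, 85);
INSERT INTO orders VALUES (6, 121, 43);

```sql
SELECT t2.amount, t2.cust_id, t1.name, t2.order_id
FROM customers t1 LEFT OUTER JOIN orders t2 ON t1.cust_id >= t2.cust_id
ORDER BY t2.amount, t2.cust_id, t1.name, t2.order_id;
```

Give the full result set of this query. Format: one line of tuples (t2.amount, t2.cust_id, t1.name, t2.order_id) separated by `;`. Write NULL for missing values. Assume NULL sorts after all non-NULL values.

(17, 5, Quinn, 122); (65, 1, Alice, 113); (65, 1, Mona, 113); (65, 1, Nora, 113); (65, 1, Quinn, 113); (65, 1, Yara, 113); (65, 1, NULL, 113); (65, 1, NULL, 113); (85, 5, Quinn, 122)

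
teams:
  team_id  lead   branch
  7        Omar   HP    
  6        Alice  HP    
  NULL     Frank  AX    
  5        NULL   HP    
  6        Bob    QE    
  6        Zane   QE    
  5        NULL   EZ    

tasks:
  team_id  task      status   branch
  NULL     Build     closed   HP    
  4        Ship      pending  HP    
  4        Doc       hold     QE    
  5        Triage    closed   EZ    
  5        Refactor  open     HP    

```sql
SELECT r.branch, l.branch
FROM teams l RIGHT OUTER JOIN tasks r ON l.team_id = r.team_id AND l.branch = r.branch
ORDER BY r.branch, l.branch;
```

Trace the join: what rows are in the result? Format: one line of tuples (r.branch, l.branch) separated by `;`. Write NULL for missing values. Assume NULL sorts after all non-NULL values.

RIGHT JOIN keeps every row from `tasks`; unmatched rows get NULL for `teams`'s columns.
Matching on l.team_id = r.team_id AND l.branch = r.branch. A NULL in a compared column never satisfies the condition.
- l[0] team_id=7, branch=HP → no match.
- l[1] team_id=6, branch=HP → no match.
- l[2] team_id=NULL, branch=AX → no match.
- l[3] team_id=5, branch=HP → 1 match(es) in r → 1 row(s).
- l[4] team_id=6, branch=QE → no match.
- l[5] team_id=6, branch=QE → no match.
- l[6] team_id=5, branch=EZ → 1 match(es) in r → 1 row(s).
- plus 3 unmatched r row(s), each kept with NULL l columns.
After projecting and ordering:
r.branch | l.branch
EZ | EZ
HP | HP
HP | NULL
HP | NULL
QE | NULL

(EZ, EZ); (HP, HP); (HP, NULL); (HP, NULL); (QE, NULL)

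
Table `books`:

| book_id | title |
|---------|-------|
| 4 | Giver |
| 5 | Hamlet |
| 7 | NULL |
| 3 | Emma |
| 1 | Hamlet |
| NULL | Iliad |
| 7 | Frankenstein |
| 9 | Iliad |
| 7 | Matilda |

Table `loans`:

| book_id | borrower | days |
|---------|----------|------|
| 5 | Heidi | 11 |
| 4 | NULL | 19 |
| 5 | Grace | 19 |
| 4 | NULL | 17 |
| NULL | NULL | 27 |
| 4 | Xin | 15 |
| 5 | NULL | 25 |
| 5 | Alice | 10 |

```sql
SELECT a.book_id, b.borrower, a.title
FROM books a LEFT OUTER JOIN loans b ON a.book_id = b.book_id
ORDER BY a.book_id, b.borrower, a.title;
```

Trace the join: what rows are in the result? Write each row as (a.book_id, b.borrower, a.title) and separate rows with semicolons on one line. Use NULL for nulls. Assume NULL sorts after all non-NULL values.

LEFT JOIN keeps every row from `books`; unmatched rows get NULL for `loans`'s columns.
Matching on a.book_id = b.book_id. A NULL in a compared column never satisfies the condition.
Matched pairs: 7; unmatched a rows kept: 7.

(1, NULL, Hamlet); (3, NULL, Emma); (4, Xin, Giver); (4, NULL, Giver); (4, NULL, Giver); (5, Alice, Hamlet); (5, Grace, Hamlet); (5, Heidi, Hamlet); (5, NULL, Hamlet); (7, NULL, Frankenstein); (7, NULL, Matilda); (7, NULL, NULL); (9, NULL, Iliad); (NULL, NULL, Iliad)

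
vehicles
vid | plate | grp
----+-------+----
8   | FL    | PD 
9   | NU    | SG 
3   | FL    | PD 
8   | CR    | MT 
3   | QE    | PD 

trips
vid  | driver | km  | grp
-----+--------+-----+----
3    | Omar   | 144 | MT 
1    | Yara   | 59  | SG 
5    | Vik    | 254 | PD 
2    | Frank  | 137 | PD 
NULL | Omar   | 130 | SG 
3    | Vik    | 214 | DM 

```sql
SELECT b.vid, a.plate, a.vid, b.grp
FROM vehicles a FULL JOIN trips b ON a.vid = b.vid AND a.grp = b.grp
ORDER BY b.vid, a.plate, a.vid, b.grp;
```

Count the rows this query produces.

FULL OUTER JOIN keeps every row from both sides; unmatched rows get NULL for the other side's columns.
Matching on a.vid = b.vid AND a.grp = b.grp. A NULL in a compared column never satisfies the condition.
- a row (vid=8, grp=PD): no match → kept, b columns NULL.
- a row (vid=9, grp=SG): no match → kept, b columns NULL.
- a row (vid=3, grp=PD): no match → kept, b columns NULL.
- a row (vid=8, grp=MT): no match → kept, b columns NULL.
- a row (vid=3, grp=PD): no match → kept, b columns NULL.
- 6 b row(s) had no a match → kept, a columns NULL.
Total: 0 matched + 11 padded = 11 rows.

11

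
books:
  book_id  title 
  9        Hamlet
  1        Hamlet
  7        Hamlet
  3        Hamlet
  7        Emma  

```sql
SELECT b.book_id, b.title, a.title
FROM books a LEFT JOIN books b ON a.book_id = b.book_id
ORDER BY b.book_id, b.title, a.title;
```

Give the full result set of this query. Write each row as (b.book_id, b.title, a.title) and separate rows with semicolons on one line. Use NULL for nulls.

LEFT JOIN keeps every row from `books a`; unmatched rows get NULL for `books b`'s columns.
Matching on a.book_id = b.book_id.
Matched pairs: 7; unmatched a rows kept: 0.

(1, Hamlet, Hamlet); (3, Hamlet, Hamlet); (7, Emma, Emma); (7, Emma, Hamlet); (7, Hamlet, Emma); (7, Hamlet, Hamlet); (9, Hamlet, Hamlet)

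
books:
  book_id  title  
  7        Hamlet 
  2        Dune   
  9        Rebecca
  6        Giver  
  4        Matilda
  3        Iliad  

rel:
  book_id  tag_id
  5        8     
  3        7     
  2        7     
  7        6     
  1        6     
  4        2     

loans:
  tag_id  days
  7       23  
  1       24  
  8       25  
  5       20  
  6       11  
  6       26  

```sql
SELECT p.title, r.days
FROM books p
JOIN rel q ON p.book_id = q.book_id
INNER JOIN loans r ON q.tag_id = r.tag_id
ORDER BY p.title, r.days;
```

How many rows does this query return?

Joins associate left-to-right: books INNER JOIN rel on book_id gives 4 intermediate row(s).
Then INNER JOIN `loans r` on tag_id: keep only rows whose q.tag_id appears in r.
Result: 4 row(s).

4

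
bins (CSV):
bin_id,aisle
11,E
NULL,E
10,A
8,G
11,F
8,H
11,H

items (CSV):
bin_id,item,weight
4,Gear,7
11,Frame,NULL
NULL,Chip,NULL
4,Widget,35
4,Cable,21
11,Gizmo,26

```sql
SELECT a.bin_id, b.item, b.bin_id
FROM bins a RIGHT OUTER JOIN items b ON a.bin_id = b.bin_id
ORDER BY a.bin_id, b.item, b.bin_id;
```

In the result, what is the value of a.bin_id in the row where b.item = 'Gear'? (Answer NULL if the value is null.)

RIGHT JOIN keeps every row from `items`; unmatched rows get NULL for `bins`'s columns.
Matching on a.bin_id = b.bin_id. A NULL in a compared column never satisfies the condition.
- a[0] bin_id=11 → 2 match(es) in b → 2 row(s).
- a[1] bin_id=NULL → no match.
- a[2] bin_id=10 → no match.
- a[3] bin_id=8 → no match.
- a[4] bin_id=11 → 2 match(es) in b → 2 row(s).
- a[5] bin_id=8 → no match.
- a[6] bin_id=11 → 2 match(es) in b → 2 row(s).
- 4 b row(s) had no a match → kept, a columns NULL.

NULL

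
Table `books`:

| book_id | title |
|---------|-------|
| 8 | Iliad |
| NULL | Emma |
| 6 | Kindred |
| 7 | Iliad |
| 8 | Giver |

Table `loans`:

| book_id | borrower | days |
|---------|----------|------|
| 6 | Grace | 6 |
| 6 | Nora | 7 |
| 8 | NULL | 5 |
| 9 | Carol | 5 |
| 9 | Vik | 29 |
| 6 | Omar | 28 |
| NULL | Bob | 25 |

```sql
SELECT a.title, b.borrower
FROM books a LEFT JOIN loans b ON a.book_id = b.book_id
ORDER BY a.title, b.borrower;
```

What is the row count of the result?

7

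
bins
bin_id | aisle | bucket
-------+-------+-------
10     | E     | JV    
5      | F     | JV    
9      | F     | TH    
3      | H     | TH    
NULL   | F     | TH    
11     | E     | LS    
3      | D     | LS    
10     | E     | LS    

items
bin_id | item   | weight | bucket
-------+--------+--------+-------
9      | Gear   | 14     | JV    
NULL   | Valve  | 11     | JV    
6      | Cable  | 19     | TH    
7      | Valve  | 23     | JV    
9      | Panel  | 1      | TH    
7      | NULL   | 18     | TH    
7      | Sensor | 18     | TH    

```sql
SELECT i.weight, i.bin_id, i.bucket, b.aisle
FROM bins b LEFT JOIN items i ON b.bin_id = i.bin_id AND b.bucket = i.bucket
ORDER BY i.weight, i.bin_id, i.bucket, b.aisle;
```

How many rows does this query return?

LEFT JOIN keeps every row from `bins`; unmatched rows get NULL for `items`'s columns.
Matching on b.bin_id = i.bin_id AND b.bucket = i.bucket. A NULL in a compared column never satisfies the condition.
- b[0] bin_id=10, bucket=JV → no match; kept with NULLs on the i side.
- b[1] bin_id=5, bucket=JV → no match; kept with NULLs on the i side.
- b[2] bin_id=9, bucket=TH → 1 match(es) in i → 1 row(s).
- b[3] bin_id=3, bucket=TH → no match; kept with NULLs on the i side.
- b[4] bin_id=NULL, bucket=TH → no match; kept with NULLs on the i side.
- b[5] bin_id=11, bucket=LS → no match; kept with NULLs on the i side.
- b[6] bin_id=3, bucket=LS → no match; kept with NULLs on the i side.
- b[7] bin_id=10, bucket=LS → no match; kept with NULLs on the i side.
Total: 1 matched + 7 padded = 8 rows.

8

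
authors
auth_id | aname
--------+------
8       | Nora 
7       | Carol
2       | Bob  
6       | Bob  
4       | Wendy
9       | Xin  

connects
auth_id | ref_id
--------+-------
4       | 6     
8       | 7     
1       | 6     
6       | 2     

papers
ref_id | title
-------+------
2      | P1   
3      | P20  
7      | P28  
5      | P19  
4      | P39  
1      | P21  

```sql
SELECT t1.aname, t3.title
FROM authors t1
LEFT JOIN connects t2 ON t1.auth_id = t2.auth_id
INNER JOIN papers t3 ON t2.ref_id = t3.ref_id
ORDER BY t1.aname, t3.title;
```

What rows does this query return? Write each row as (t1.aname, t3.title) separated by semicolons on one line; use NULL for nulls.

Step 1 — t1 LEFT JOIN t2 on auth_id → 6 row(s).
Then INNER JOIN `papers t3` on ref_id: keep only rows whose t2.ref_id appears in t3.

(Bob, P1); (Nora, P28)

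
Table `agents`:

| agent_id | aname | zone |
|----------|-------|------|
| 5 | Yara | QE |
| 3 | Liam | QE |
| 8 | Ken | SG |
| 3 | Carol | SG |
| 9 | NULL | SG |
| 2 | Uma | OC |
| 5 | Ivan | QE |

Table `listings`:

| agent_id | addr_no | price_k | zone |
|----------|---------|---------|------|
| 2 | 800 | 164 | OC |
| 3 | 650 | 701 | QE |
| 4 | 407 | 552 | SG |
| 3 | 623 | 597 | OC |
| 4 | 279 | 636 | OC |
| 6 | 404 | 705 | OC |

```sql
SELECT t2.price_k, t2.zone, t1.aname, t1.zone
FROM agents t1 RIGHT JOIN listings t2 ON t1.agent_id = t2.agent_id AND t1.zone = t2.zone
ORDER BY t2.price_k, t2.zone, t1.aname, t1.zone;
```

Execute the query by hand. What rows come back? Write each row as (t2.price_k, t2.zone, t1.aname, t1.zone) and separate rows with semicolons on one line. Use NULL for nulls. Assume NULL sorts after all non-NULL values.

(164, OC, Uma, OC); (552, SG, NULL, NULL); (597, OC, NULL, NULL); (636, OC, NULL, NULL); (701, QE, Liam, QE); (705, OC, NULL, NULL)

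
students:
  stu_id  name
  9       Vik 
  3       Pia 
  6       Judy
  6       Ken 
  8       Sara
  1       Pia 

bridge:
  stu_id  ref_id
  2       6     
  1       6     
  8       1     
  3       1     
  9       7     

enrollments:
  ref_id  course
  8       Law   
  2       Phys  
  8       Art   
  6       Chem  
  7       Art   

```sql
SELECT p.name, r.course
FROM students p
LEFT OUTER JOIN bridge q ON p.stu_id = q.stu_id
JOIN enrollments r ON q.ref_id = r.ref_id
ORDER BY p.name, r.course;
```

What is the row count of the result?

2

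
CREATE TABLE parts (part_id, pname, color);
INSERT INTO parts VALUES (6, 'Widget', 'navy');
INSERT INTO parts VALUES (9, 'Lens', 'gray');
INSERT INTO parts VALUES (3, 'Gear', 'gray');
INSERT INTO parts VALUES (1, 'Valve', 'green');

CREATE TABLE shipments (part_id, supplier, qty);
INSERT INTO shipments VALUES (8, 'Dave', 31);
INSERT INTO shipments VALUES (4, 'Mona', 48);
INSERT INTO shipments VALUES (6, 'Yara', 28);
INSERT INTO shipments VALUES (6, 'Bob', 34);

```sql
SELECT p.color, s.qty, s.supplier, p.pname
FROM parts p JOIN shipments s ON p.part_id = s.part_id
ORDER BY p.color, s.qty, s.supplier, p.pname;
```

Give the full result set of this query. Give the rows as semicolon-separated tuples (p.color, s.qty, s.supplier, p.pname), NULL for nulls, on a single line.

INNER JOIN keeps only pairs where the ON condition holds.
Matching on p.part_id = s.part_id.
- p (part_id=6) pairs with 2 row(s) of s.
- p (part_id=9) has no partner → excluded.
- p (part_id=3) has no partner → excluded.
- p (part_id=1) has no partner → excluded.
After projecting and ordering:
p.color | s.qty | s.supplier | p.pname
navy | 28 | Yara | Widget
navy | 34 | Bob | Widget

(navy, 28, Yara, Widget); (navy, 34, Bob, Widget)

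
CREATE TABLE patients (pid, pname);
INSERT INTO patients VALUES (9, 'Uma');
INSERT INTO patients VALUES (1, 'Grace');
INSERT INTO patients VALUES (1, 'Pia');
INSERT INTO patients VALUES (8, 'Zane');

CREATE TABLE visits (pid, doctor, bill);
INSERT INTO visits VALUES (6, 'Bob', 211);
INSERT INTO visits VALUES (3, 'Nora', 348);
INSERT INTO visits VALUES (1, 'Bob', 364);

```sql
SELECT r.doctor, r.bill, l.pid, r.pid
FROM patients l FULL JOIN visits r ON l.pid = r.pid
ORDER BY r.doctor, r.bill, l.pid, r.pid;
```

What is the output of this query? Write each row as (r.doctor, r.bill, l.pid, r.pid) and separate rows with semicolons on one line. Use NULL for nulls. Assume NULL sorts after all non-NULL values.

FULL OUTER JOIN keeps every row from both sides; unmatched rows get NULL for the other side's columns.
Matching on l.pid = r.pid.
Matched pairs: 2; unmatched l rows kept: 2; unmatched r rows kept: 2.

(Bob, 211, NULL, 6); (Bob, 364, 1, 1); (Bob, 364, 1, 1); (Nora, 348, NULL, 3); (NULL, NULL, 8, NULL); (NULL, NULL, 9, NULL)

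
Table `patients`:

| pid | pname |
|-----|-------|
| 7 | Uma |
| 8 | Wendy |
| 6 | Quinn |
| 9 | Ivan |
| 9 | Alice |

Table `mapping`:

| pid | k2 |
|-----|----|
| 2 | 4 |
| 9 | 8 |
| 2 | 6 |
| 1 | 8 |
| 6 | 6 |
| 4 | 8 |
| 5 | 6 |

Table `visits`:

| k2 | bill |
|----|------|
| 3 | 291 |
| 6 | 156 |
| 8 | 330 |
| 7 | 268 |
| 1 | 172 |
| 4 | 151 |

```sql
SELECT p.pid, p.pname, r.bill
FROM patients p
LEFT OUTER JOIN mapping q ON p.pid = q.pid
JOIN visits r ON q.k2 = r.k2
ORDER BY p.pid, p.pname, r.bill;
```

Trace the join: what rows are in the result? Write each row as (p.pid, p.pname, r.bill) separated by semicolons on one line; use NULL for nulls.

(6, Quinn, 156); (9, Alice, 330); (9, Ivan, 330)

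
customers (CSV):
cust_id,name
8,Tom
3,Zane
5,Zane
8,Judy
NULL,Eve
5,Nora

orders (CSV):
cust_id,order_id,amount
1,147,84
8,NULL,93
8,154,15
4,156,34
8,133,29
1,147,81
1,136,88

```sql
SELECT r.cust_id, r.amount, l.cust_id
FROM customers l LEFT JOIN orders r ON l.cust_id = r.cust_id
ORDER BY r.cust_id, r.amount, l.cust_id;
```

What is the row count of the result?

10

LEFT JOIN keeps every row from `customers`; unmatched rows get NULL for `orders`'s columns.
Matching on l.cust_id = r.cust_id. A NULL in a compared column never satisfies the condition.
- cust_id=8: 3 matching r row(s), so 3 row(s) emitted.
- cust_id=3: no r row matches, row kept with r columns NULL.
- cust_id=5: no r row matches, row kept with r columns NULL.
- cust_id=8: 3 matching r row(s), so 3 row(s) emitted.
- cust_id=NULL: no r row matches, row kept with r columns NULL.
- cust_id=5: no r row matches, row kept with r columns NULL.
Total: 6 matched + 4 padded = 10 rows.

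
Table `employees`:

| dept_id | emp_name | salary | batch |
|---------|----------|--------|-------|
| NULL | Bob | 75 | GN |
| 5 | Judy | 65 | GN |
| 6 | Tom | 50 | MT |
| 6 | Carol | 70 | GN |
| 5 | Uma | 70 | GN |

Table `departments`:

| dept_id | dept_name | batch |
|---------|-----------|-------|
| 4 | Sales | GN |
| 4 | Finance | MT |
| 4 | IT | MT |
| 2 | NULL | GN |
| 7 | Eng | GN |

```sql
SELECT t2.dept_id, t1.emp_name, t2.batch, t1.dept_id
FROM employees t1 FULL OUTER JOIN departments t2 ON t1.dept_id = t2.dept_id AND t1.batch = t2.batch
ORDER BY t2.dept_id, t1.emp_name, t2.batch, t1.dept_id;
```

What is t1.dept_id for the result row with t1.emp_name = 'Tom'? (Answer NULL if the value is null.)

FULL OUTER JOIN keeps every row from both sides; unmatched rows get NULL for the other side's columns.
Matching on t1.dept_id = t2.dept_id AND t1.batch = t2.batch. A NULL in a compared column never satisfies the condition.
Matched pairs: 0; unmatched t1 rows kept: 5; unmatched t2 rows kept: 5.

6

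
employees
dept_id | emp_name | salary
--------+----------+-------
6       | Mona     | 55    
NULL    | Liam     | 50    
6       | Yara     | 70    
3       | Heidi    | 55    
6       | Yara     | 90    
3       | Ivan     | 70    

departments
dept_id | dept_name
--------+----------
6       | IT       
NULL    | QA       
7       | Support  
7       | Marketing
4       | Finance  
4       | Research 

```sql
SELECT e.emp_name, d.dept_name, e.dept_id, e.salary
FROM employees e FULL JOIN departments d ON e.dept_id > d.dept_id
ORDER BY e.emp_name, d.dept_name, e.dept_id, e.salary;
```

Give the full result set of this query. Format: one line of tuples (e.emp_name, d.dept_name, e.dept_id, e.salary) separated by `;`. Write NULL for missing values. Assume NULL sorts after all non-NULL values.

(Heidi, NULL, 3, 55); (Ivan, NULL, 3, 70); (Liam, NULL, NULL, 50); (Mona, Finance, 6, 55); (Mona, Research, 6, 55); (Yara, Finance, 6, 70); (Yara, Finance, 6, 90); (Yara, Research, 6, 70); (Yara, Research, 6, 90); (NULL, IT, NULL, NULL); (NULL, Marketing, NULL, NULL); (NULL, QA, NULL, NULL); (NULL, Support, NULL, NULL)

FULL OUTER JOIN keeps every row from both sides; unmatched rows get NULL for the other side's columns.
Matching on e.dept_id > d.dept_id. A NULL in a compared column never satisfies the condition.
- e (dept_id=6) pairs with 2 row(s) of d.
- e (dept_id=NULL) has no partner → padded with NULL.
- e (dept_id=6) pairs with 2 row(s) of d.
- e (dept_id=3) has no partner → padded with NULL.
- e (dept_id=6) pairs with 2 row(s) of d.
- e (dept_id=3) has no partner → padded with NULL.
- 4 d row(s) had no e match → kept, e columns NULL.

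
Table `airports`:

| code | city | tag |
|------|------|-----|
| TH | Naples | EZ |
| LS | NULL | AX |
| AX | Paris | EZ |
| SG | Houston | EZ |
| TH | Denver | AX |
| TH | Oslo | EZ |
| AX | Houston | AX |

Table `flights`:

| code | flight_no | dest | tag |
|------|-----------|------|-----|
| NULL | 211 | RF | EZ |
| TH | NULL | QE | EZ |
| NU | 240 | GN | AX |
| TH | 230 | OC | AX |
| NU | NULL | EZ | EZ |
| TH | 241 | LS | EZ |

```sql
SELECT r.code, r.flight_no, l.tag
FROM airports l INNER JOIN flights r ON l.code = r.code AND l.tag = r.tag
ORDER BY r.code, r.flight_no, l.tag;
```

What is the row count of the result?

INNER JOIN keeps only pairs where the ON condition holds.
Matching on l.code = r.code AND l.tag = r.tag. A NULL in a compared column never satisfies the condition.
- code=TH, tag=EZ: 2 matching r row(s), so 2 row(s) emitted.
- code=LS, tag=AX: no matching r row, dropped.
- code=AX, tag=EZ: no matching r row, dropped.
- code=SG, tag=EZ: no matching r row, dropped.
- code=TH, tag=AX: 1 matching r row(s), so 1 row(s) emitted.
- code=TH, tag=EZ: 2 matching r row(s), so 2 row(s) emitted.
- code=AX, tag=AX: no matching r row, dropped.
Total: 5 rows.

5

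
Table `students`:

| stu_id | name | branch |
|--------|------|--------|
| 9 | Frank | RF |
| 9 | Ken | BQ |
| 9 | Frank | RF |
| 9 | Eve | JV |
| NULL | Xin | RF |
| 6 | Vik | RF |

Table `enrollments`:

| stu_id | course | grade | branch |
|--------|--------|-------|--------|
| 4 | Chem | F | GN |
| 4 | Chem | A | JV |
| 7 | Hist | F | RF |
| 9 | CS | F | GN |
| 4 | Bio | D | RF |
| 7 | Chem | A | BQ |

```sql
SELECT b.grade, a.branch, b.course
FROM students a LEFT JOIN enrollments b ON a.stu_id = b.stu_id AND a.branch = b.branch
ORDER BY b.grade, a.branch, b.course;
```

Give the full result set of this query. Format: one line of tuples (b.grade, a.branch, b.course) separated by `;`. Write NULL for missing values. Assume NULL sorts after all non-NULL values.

(NULL, BQ, NULL); (NULL, JV, NULL); (NULL, RF, NULL); (NULL, RF, NULL); (NULL, RF, NULL); (NULL, RF, NULL)

LEFT JOIN keeps every row from `students`; unmatched rows get NULL for `enrollments`'s columns.
Matching on a.stu_id = b.stu_id AND a.branch = b.branch. A NULL in a compared column never satisfies the condition.
Matched pairs: 0; unmatched a rows kept: 6.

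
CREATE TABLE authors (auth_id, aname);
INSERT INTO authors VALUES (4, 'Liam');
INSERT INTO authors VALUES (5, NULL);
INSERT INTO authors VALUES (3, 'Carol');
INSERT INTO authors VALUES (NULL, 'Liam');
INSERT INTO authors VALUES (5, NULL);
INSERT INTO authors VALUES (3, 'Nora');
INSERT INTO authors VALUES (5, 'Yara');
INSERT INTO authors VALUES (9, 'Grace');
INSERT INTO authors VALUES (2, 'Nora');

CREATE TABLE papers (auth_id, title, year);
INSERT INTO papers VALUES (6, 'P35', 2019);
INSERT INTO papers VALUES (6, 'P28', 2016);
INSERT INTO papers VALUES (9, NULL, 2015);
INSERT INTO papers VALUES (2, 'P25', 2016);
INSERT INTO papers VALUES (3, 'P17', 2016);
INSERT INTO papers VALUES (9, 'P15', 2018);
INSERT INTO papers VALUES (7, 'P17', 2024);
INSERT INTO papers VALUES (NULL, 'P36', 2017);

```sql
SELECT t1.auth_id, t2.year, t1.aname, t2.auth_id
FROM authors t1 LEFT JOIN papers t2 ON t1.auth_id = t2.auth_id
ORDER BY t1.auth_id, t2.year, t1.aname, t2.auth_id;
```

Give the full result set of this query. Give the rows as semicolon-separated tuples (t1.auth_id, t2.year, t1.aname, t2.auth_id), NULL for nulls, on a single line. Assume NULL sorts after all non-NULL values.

(2, 2016, Nora, 2); (3, 2016, Carol, 3); (3, 2016, Nora, 3); (4, NULL, Liam, NULL); (5, NULL, Yara, NULL); (5, NULL, NULL, NULL); (5, NULL, NULL, NULL); (9, 2015, Grace, 9); (9, 2018, Grace, 9); (NULL, NULL, Liam, NULL)

LEFT JOIN keeps every row from `authors`; unmatched rows get NULL for `papers`'s columns.
Matching on t1.auth_id = t2.auth_id. A NULL in a compared column never satisfies the condition.
- t1 row (auth_id=4): no match → kept, t2 columns NULL.
- t1 row (auth_id=5): no match → kept, t2 columns NULL.
- t1 row (auth_id=3): matches 1 t2 row(s) → 1 output row(s).
- t1 row (auth_id=NULL): no match → kept, t2 columns NULL.
- t1 row (auth_id=5): no match → kept, t2 columns NULL.
- t1 row (auth_id=3): matches 1 t2 row(s) → 1 output row(s).
- t1 row (auth_id=5): no match → kept, t2 columns NULL.
- t1 row (auth_id=9): matches 2 t2 row(s) → 2 output row(s).
- t1 row (auth_id=2): matches 1 t2 row(s) → 1 output row(s).
After projecting and ordering:
t1.auth_id | t2.year | t1.aname | t2.auth_id
2 | 2016 | Nora | 2
3 | 2016 | Carol | 3
3 | 2016 | Nora | 3
4 | NULL | Liam | NULL
5 | NULL | Yara | NULL
5 | NULL | NULL | NULL
5 | NULL | NULL | NULL
9 | 2015 | Grace | 9
9 | 2018 | Grace | 9
NULL | NULL | Liam | NULL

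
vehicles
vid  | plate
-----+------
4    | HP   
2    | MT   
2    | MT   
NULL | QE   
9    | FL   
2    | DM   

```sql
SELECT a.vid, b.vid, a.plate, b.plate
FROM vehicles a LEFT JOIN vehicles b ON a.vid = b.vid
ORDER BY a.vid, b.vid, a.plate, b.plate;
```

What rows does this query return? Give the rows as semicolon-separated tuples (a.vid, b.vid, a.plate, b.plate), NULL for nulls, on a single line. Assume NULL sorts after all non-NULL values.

LEFT JOIN keeps every row from `vehicles a`; unmatched rows get NULL for `vehicles b`'s columns.
Matching on a.vid = b.vid. A NULL in a compared column never satisfies the condition.
Matched pairs: 11; unmatched a rows kept: 1.

(2, 2, DM, DM); (2, 2, DM, MT); (2, 2, DM, MT); (2, 2, MT, DM); (2, 2, MT, DM); (2, 2, MT, MT); (2, 2, MT, MT); (2, 2, MT, MT); (2, 2, MT, MT); (4, 4, HP, HP); (9, 9, FL, FL); (NULL, NULL, QE, NULL)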